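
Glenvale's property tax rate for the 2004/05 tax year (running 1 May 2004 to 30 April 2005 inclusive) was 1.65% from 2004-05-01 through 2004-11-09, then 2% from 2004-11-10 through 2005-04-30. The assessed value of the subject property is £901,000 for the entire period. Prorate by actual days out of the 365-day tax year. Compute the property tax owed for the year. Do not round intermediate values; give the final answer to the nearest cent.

2004-05-01 to 2004-11-09: 193 days at 1.65% → £901,000 × 1.65% × 193/365 = £7,860.9164
2004-11-10 to 2005-04-30: 172 days at 2% → £901,000 × 2% × 172/365 = £8,491.6164
Total = £16,352.5329

£16,352.53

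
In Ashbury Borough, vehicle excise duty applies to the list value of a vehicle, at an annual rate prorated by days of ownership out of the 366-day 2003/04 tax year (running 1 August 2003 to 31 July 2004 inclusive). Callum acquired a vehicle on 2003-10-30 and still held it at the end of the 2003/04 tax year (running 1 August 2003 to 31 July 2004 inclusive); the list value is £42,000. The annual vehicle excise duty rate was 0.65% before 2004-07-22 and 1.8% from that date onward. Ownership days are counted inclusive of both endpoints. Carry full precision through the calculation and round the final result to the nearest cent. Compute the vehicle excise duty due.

2003-10-30 to 2004-07-21: 266 days at 0.65% → £42,000 × 0.65% × 266/366 = £198.4098
2004-07-22 to 2004-07-31: 10 days at 1.8% → £42,000 × 1.8% × 10/366 = £20.6557
Total = £219.0656

£219.07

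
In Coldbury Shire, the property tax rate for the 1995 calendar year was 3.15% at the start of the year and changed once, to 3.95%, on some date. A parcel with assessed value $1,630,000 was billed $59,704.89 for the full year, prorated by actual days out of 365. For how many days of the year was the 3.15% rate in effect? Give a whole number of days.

131 days

Let d = days at the first rate; then 365 − d days at the second rate.
$1,630,000 × [3.15%·d + 3.95%·(365−d)] / 365 = $59,704.89
Solving gives d = 131, so the new rate took effect on 12 May 1995.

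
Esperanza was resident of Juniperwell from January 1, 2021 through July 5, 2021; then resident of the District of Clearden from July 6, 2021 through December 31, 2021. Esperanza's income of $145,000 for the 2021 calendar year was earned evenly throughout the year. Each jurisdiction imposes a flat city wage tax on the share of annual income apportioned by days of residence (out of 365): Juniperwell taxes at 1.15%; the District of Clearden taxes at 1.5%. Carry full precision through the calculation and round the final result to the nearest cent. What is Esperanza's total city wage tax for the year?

$1,916.38

Juniperwell, January 1 – July 5, 2021: 186 days → $145,000 × 1.15% × 186/365 = $849.7397
The District of Clearden, July 6 – December 31, 2021: 179 days → $145,000 × 1.5% × 179/365 = $1,066.6438
Total = $1,916.3836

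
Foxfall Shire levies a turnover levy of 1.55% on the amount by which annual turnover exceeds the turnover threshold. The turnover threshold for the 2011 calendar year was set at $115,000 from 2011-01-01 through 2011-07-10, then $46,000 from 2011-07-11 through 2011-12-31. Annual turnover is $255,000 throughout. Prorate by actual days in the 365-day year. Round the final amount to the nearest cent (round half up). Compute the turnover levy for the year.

2011-01-01 to 2011-07-10: 191 days, exemption $115,000 → ($255,000 − $115,000) × 1.55% × 191/365 = $1,135.5342
2011-07-11 to 2011-12-31: 174 days, exemption $46,000 → ($255,000 − $46,000) × 1.55% × 174/365 = $1,544.3096
Total = $2,679.8438

$2,679.84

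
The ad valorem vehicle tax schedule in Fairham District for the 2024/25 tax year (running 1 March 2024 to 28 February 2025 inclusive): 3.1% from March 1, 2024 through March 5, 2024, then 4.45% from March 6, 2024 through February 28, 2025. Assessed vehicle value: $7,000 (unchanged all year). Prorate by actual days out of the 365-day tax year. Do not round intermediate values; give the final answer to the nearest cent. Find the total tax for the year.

$310.21

March 1 – March 5, 2024: 5 days at 3.1% → $7,000 × 3.1% × 5/365 = $2.9726
March 6, 2024 – February 28, 2025: 360 days at 4.45% → $7,000 × 4.45% × 360/365 = $307.2329
Total = $310.2055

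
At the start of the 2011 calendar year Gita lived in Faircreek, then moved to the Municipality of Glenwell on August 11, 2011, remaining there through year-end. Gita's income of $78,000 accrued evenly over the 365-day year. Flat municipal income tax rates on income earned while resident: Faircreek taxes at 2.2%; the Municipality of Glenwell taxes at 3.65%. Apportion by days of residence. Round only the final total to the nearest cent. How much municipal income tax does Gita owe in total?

$2,159.10

Faircreek, January 1 – August 10, 2011: 222 days → $78,000 × 2.2% × 222/365 = $1,043.7041
The Municipality of Glenwell, August 11 – December 31, 2011: 143 days → $78,000 × 3.65% × 143/365 = $1,115.4000
Total = $2,159.1041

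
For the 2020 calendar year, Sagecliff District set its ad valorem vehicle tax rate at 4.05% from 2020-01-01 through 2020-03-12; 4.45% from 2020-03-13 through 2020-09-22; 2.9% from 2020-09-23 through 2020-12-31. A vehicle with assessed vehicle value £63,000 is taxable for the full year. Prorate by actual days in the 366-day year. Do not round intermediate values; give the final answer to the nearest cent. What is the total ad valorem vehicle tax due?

2020-01-01 to 2020-03-12: 72 days at 4.05% → £63,000 × 4.05% × 72/366 = £501.9344
2020-03-13 to 2020-09-22: 194 days at 4.45% → £63,000 × 4.45% × 194/366 = £1,486.0082
2020-09-23 to 2020-12-31: 100 days at 2.9% → £63,000 × 2.9% × 100/366 = £499.1803
Total = £2,487.1230

£2,487.12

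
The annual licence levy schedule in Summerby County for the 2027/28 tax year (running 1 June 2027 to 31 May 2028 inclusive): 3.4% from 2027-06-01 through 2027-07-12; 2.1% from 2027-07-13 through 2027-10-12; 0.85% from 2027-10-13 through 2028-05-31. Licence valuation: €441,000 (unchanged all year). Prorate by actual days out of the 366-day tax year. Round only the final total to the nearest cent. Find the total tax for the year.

2027-06-01 to 2027-07-12: 42 days at 3.4% → €441,000 × 3.4% × 42/366 = €1,720.6230
2027-07-13 to 2027-10-12: 92 days at 2.1% → €441,000 × 2.1% × 92/366 = €2,327.9016
2027-10-13 to 2028-05-31: 232 days at 0.85% → €441,000 × 0.85% × 232/366 = €2,376.0984
Total = €6,424.6230

€6,424.62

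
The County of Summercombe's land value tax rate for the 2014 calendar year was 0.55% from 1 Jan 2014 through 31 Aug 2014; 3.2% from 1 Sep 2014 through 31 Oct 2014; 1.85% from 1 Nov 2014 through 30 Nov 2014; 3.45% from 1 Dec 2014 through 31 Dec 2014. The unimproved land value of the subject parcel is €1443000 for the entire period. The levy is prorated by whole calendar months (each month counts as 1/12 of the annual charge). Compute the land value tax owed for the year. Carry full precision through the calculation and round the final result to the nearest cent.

€19360.25

1 Jan – 31 Aug 2014: 8 months at 0.55% → €1443000 × 0.55% × 8/12 = €5291.0000
1 Sep – 31 Oct 2014: 2 months at 3.2% → €1443000 × 3.2% × 2/12 = €7696.0000
1 Nov – 30 Nov 2014: 1 month at 1.85% → €1443000 × 1.85% × 1/12 = €2224.6250
1 Dec – 31 Dec 2014: 1 month at 3.45% → €1443000 × 3.45% × 1/12 = €4148.6250
Total = €19360.2500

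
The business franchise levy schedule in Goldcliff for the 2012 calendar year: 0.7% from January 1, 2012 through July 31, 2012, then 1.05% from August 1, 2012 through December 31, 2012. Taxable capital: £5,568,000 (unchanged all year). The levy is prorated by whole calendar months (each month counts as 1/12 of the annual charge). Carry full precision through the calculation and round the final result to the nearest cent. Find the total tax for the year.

January 1 – July 31, 2012: 7 months at 0.7% → £5,568,000 × 0.7% × 7/12 = £22,736.0000
August 1 – December 31, 2012: 5 months at 1.05% → £5,568,000 × 1.05% × 5/12 = £24,360.0000
Total = £47,096.0000

£47,096.00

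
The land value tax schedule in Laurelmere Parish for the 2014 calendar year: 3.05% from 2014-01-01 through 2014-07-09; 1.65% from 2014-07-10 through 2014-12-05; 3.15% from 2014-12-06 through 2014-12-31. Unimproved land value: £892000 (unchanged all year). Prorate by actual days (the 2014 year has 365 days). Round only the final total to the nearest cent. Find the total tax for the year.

2014-01-01 to 2014-07-09: 190 days at 3.05% → £892000 × 3.05% × 190/365 = £14162.0274
2014-07-10 to 2014-12-05: 149 days at 1.65% → £892000 × 1.65% × 149/365 = £6008.1699
2014-12-06 to 2014-12-31: 26 days at 3.15% → £892000 × 3.15% × 26/365 = £2001.5014
Total = £22171.6986

£22171.70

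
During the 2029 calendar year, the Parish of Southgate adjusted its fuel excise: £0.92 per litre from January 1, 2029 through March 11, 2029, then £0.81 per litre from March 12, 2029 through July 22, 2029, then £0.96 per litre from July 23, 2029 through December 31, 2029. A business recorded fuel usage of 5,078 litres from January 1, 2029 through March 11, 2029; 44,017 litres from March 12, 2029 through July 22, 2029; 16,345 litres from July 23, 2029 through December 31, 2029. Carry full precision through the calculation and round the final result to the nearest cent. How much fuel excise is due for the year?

£56,016.73

January 1 – March 11, 2029: 5,078 litres at £0.92/litre → £4,671.76
March 12 – July 22, 2029: 44,017 litres at £0.81/litre → £35,653.77
July 23 – December 31, 2029: 16,345 litres at £0.96/litre → £15,691.20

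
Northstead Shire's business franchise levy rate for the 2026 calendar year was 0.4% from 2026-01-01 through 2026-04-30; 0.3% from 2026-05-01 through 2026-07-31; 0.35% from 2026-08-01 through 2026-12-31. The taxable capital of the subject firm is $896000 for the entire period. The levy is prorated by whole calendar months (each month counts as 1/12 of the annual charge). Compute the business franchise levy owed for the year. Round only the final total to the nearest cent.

$3173.33

2026-01-01 to 2026-04-30: 4 months at 0.4% → $896000 × 0.4% × 4/12 = $1194.6667
2026-05-01 to 2026-07-31: 3 months at 0.3% → $896000 × 0.3% × 3/12 = $672.0000
2026-08-01 to 2026-12-31: 5 months at 0.35% → $896000 × 0.35% × 5/12 = $1306.6667
Total = $3173.3333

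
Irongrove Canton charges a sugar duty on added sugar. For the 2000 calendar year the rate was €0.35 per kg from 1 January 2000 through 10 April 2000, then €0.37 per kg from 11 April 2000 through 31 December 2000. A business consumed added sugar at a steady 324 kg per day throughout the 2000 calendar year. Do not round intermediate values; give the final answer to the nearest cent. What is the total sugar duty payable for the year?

1 January – 10 April 2000: 101 days × 324 kg/day = 32,724 kg at €0.35/kg → €11,453.40
11 April – 31 December 2000: 265 days × 324 kg/day = 85,860 kg at €0.37/kg → €31,768.20

€43,221.60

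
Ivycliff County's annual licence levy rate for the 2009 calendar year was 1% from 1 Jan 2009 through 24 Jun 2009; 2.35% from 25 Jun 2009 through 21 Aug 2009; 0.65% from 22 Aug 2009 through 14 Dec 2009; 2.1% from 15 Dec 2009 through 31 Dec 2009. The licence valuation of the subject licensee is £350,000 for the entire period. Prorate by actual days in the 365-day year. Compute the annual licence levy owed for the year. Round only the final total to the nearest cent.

£4,044.18

1 Jan – 24 Jun 2009: 175 days at 1% → £350,000 × 1% × 175/365 = £1,678.0822
25 Jun – 21 Aug 2009: 58 days at 2.35% → £350,000 × 2.35% × 58/365 = £1,306.9863
22 Aug – 14 Dec 2009: 115 days at 0.65% → £350,000 × 0.65% × 115/365 = £716.7808
15 Dec – 31 Dec 2009: 17 days at 2.1% → £350,000 × 2.1% × 17/365 = £342.3288
Total = £4,044.1781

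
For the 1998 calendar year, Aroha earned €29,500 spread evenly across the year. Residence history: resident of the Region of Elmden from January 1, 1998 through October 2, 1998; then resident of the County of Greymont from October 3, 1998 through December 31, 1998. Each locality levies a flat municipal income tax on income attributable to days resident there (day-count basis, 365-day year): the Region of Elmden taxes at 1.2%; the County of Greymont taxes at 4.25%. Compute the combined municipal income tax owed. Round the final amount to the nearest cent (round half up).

€575.86

The Region of Elmden, January 1 – October 2, 1998: 275 days → €29,500 × 1.2% × 275/365 = €266.7123
The County of Greymont, October 3 – December 31, 1998: 90 days → €29,500 × 4.25% × 90/365 = €309.1438
Total = €575.8562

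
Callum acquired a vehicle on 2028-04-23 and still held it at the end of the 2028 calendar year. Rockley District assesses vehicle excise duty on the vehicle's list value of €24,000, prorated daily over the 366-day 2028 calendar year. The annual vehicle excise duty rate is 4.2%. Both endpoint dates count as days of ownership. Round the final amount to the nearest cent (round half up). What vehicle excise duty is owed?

€696.79

Days held (2028-04-23 to 2028-12-31): 253 out of 366
Tax = €24,000 × 4.2% × 253/366 = €696.7869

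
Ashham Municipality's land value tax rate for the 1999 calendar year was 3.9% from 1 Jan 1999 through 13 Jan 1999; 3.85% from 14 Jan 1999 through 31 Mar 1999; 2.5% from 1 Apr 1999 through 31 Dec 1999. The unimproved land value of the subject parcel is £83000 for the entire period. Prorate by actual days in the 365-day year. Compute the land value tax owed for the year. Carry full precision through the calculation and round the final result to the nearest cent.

£2352.77

1 Jan – 13 Jan 1999: 13 days at 3.9% → £83000 × 3.9% × 13/365 = £115.2904
14 Jan – 31 Mar 1999: 77 days at 3.85% → £83000 × 3.85% × 77/365 = £674.1192
1 Apr – 31 Dec 1999: 275 days at 2.5% → £83000 × 2.5% × 275/365 = £1563.3562
Total = £2352.7658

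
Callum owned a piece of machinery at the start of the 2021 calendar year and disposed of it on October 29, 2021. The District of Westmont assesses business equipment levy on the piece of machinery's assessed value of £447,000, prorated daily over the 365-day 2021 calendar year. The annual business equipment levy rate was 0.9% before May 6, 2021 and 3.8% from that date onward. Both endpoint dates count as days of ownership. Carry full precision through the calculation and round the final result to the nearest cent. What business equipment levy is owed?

January 1 – May 5, 2021: 125 days at 0.9% → £447,000 × 0.9% × 125/365 = £1,377.7397
May 6 – October 29, 2021: 177 days at 3.8% → £447,000 × 3.8% × 177/365 = £8,237.0466
Total = £9,614.7863

£9,614.79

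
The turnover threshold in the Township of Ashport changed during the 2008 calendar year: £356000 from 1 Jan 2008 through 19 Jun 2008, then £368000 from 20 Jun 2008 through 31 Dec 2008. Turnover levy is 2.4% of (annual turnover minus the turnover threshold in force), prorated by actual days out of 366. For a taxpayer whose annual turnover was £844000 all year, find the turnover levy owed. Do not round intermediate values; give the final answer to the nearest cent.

1 Jan – 19 Jun 2008: 171 days, exemption £356000 → (£844000 − £356000) × 2.4% × 171/366 = £5472.0000
20 Jun – 31 Dec 2008: 195 days, exemption £368000 → (£844000 − £368000) × 2.4% × 195/366 = £6086.5574
Total = £11558.5574

£11558.56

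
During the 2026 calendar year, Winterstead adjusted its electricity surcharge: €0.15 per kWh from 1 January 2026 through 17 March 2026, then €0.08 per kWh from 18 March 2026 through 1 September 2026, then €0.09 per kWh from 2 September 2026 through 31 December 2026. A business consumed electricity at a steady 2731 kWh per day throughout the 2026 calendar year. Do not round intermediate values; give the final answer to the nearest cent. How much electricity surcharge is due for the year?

€97,578.63

1 January – 17 March 2026: 76 days × 2731 kWh/day = 207,556 kWh at €0.15/kWh → €31,133.40
18 March – 1 September 2026: 168 days × 2731 kWh/day = 458,808 kWh at €0.08/kWh → €36,704.64
2 September – 31 December 2026: 121 days × 2731 kWh/day = 330,451 kWh at €0.09/kWh → €29,740.59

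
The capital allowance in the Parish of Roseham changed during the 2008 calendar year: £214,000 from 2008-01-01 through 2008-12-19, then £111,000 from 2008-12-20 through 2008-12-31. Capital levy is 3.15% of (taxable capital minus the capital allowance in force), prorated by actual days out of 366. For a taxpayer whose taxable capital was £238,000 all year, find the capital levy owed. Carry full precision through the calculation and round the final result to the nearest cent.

£862.38

2008-01-01 to 2008-12-19: 354 days, exemption £214,000 → (£238,000 − £214,000) × 3.15% × 354/366 = £731.2131
2008-12-20 to 2008-12-31: 12 days, exemption £111,000 → (£238,000 − £111,000) × 3.15% × 12/366 = £131.1639
Total = £862.3770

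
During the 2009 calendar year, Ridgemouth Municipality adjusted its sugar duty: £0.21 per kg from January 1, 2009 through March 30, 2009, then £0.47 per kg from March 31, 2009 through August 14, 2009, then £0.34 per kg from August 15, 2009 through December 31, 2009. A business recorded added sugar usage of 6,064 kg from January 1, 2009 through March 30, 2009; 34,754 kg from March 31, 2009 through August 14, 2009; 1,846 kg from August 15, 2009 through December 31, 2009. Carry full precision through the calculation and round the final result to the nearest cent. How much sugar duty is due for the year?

January 1 – March 30, 2009: 6,064 kg at £0.21/kg → £1273.44
March 31 – August 14, 2009: 34,754 kg at £0.47/kg → £16334.38
August 15 – December 31, 2009: 1,846 kg at £0.34/kg → £627.64

£18235.46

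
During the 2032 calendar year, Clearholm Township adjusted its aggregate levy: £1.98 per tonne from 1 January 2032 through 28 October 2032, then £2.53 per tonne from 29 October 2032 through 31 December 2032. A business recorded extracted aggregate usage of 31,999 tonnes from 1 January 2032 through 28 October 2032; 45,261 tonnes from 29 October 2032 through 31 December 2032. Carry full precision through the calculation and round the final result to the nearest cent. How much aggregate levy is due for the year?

£177,868.35

1 January – 28 October 2032: 31,999 tonnes at £1.98/tonne → £63,358.02
29 October – 31 December 2032: 45,261 tonnes at £2.53/tonne → £114,510.33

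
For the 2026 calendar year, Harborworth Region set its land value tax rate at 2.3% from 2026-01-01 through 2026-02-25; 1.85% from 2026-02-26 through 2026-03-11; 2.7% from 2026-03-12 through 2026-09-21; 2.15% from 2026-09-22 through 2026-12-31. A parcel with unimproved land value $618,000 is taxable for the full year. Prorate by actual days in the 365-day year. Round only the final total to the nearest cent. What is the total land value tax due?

2026-01-01 to 2026-02-25: 56 days at 2.3% → $618,000 × 2.3% × 56/365 = $2,180.7781
2026-02-26 to 2026-03-11: 14 days at 1.85% → $618,000 × 1.85% × 14/365 = $438.5260
2026-03-12 to 2026-09-21: 194 days at 2.7% → $618,000 × 2.7% × 194/365 = $8,868.7233
2026-09-22 to 2026-12-31: 101 days at 2.15% → $618,000 × 2.15% × 101/365 = $3,676.6767
Total = $15,164.7041

$15,164.70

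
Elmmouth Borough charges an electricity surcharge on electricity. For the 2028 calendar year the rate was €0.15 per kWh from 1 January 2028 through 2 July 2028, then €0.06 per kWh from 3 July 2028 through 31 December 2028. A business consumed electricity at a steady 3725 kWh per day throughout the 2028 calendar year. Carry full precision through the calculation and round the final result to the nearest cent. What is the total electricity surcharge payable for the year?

1 January – 2 July 2028: 184 days × 3725 kWh/day = 685,400 kWh at €0.15/kWh → €102,810.00
3 July – 31 December 2028: 182 days × 3725 kWh/day = 677,950 kWh at €0.06/kWh → €40,677.00

€143,487.00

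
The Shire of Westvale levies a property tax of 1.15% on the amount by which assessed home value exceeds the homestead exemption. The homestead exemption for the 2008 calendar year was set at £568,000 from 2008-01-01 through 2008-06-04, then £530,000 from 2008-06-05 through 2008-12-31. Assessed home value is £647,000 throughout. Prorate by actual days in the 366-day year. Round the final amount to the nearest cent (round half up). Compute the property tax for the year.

£1,159.24

2008-01-01 to 2008-06-04: 156 days, exemption £568,000 → (£647,000 − £568,000) × 1.15% × 156/366 = £387.2295
2008-06-05 to 2008-12-31: 210 days, exemption £530,000 → (£647,000 − £530,000) × 1.15% × 210/366 = £772.0082
Total = £1,159.2377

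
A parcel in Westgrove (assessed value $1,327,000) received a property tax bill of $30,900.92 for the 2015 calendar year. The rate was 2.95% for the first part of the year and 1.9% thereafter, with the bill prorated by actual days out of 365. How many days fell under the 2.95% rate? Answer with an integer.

149 days

Let d = days at the first rate; then 365 − d days at the second rate.
$1,327,000 × [2.95%·d + 1.9%·(365−d)] / 365 = $30,900.92
Solving gives d = 149, so the new rate took effect on 30 May 2015.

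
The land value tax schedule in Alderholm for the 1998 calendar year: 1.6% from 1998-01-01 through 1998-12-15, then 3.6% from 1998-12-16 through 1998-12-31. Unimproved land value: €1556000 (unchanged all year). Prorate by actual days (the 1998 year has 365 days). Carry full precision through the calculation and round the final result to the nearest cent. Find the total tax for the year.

€26260.16

1998-01-01 to 1998-12-15: 349 days at 1.6% → €1556000 × 1.6% × 349/365 = €23804.6685
1998-12-16 to 1998-12-31: 16 days at 3.6% → €1556000 × 3.6% × 16/365 = €2455.4959
Total = €26260.1644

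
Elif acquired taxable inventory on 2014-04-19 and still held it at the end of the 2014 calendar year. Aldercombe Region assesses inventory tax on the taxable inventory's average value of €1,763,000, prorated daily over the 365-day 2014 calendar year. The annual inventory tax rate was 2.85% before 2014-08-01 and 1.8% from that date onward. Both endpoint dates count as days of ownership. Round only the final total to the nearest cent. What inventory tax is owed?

€27,618.72

2014-04-19 to 2014-07-31: 104 days at 2.85% → €1,763,000 × 2.85% × 104/365 = €14,316.5260
2014-08-01 to 2014-12-31: 153 days at 1.8% → €1,763,000 × 1.8% × 153/365 = €13,302.1973
Total = €27,618.7233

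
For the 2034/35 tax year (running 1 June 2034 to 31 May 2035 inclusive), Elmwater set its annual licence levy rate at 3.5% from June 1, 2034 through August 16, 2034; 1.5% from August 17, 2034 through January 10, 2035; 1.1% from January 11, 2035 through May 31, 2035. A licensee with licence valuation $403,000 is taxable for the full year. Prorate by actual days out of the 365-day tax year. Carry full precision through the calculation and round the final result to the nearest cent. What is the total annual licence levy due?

June 1 – August 16, 2034: 77 days at 3.5% → $403,000 × 3.5% × 77/365 = $2,975.5753
August 17, 2034 – January 10, 2035: 147 days at 1.5% → $403,000 × 1.5% × 147/365 = $2,434.5616
January 11 – May 31, 2035: 141 days at 1.1% → $403,000 × 1.1% × 141/365 = $1,712.4740
Total = $7,122.6110

$7,122.61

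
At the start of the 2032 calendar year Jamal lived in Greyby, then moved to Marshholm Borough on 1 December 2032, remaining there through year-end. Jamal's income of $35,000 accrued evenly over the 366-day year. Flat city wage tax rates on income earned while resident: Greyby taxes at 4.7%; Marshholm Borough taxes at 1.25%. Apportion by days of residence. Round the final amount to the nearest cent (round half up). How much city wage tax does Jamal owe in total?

$1,542.73

Greyby, 1 January – 30 November 2032: 335 days → $35,000 × 4.7% × 335/366 = $1,505.6694
Marshholm Borough, 1 December – 31 December 2032: 31 days → $35,000 × 1.25% × 31/366 = $37.0560
Total = $1,542.7254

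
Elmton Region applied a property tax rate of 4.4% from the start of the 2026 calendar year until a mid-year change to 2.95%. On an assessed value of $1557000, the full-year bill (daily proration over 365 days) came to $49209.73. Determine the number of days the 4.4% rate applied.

53 days

Let d = days at the first rate; then 365 − d days at the second rate.
$1557000 × [4.4%·d + 2.95%·(365−d)] / 365 = $49209.73
Solving gives d = 53, so the new rate took effect on 23 February 2026.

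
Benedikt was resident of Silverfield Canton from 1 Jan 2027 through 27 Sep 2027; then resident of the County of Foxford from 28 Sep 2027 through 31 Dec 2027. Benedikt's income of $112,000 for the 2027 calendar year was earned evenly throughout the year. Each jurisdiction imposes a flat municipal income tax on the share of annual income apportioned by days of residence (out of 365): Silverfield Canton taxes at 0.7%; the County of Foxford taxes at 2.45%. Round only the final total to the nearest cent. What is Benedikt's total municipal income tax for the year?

$1,294.14

Silverfield Canton, 1 Jan – 27 Sep 2027: 270 days → $112,000 × 0.7% × 270/365 = $579.9452
The County of Foxford, 28 Sep – 31 Dec 2027: 95 days → $112,000 × 2.45% × 95/365 = $714.1918
Total = $1,294.1370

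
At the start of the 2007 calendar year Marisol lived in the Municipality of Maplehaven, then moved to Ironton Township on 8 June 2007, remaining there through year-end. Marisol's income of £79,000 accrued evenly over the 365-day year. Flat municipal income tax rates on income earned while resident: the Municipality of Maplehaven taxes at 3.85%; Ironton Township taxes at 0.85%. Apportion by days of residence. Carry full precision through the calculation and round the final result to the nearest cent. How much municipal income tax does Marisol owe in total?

£1,697.42

The Municipality of Maplehaven, 1 January – 7 June 2007: 158 days → £79,000 × 3.85% × 158/365 = £1,316.5945
Ironton Township, 8 June – 31 December 2007: 207 days → £79,000 × 0.85% × 207/365 = £380.8233
Total = £1,697.4178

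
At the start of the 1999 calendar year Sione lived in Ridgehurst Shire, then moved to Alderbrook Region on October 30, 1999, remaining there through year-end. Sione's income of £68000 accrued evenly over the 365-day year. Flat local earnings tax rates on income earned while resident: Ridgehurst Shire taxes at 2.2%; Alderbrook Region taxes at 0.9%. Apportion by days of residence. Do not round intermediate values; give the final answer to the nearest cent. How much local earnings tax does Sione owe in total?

Ridgehurst Shire, January 1 – October 29, 1999: 302 days → £68000 × 2.2% × 302/365 = £1237.7863
Alderbrook Region, October 30 – December 31, 1999: 63 days → £68000 × 0.9% × 63/365 = £105.6329
Total = £1343.4192

£1343.42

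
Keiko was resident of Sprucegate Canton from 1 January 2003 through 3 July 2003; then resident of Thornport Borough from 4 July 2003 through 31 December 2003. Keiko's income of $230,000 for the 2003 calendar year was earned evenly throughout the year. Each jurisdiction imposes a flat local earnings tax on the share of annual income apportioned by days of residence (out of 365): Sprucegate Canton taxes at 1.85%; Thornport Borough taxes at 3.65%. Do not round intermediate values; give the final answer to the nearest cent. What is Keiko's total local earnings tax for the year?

Sprucegate Canton, 1 January – 3 July 2003: 184 days → $230,000 × 1.85% × 184/365 = $2,144.9863
Thornport Borough, 4 July – 31 December 2003: 181 days → $230,000 × 3.65% × 181/365 = $4,163.0000
Total = $6,307.9863

$6,307.99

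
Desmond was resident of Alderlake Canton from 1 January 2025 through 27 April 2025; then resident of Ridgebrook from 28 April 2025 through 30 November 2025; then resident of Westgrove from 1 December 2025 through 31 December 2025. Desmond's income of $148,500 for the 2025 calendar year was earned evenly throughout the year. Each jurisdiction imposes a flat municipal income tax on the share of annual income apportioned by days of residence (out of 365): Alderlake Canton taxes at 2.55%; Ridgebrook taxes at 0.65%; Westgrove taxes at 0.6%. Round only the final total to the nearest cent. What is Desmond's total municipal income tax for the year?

$1,863.37

Alderlake Canton, 1 January – 27 April 2025: 117 days → $148,500 × 2.55% × 117/365 = $1,213.8349
Ridgebrook, 28 April – 30 November 2025: 217 days → $148,500 × 0.65% × 217/365 = $573.8610
Westgrove, 1 December – 31 December 2025: 31 days → $148,500 × 0.6% × 31/365 = $75.6740
Total = $1,863.3699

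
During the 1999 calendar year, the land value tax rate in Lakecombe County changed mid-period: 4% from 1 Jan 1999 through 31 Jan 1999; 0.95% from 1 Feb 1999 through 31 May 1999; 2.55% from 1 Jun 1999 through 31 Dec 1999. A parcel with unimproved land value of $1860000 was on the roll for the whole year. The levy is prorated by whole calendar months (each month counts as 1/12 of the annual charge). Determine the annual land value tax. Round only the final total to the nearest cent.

$39757.50

1 Jan – 31 Jan 1999: 1 month at 4% → $1860000 × 4% × 1/12 = $6200.0000
1 Feb – 31 May 1999: 4 months at 0.95% → $1860000 × 0.95% × 4/12 = $5890.0000
1 Jun – 31 Dec 1999: 7 months at 2.55% → $1860000 × 2.55% × 7/12 = $27667.5000
Total = $39757.5000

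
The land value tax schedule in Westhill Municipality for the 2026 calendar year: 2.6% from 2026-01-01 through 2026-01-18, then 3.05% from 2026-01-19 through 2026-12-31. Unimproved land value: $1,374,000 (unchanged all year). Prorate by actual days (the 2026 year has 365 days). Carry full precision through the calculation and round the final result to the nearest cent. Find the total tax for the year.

2026-01-01 to 2026-01-18: 18 days at 2.6% → $1,374,000 × 2.6% × 18/365 = $1,761.7315
2026-01-19 to 2026-12-31: 347 days at 3.05% → $1,374,000 × 3.05% × 347/365 = $39,840.3534
Total = $41,602.0849

$41,602.08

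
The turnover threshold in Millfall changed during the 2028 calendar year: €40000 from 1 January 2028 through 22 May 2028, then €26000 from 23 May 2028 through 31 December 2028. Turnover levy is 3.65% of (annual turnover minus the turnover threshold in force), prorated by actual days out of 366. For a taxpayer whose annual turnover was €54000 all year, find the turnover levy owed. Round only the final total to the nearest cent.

1 January – 22 May 2028: 143 days, exemption €40000 → (€54000 − €40000) × 3.65% × 143/366 = €199.6530
23 May – 31 December 2028: 223 days, exemption €26000 → (€54000 − €26000) × 3.65% × 223/366 = €622.6940
Total = €822.3470

€822.35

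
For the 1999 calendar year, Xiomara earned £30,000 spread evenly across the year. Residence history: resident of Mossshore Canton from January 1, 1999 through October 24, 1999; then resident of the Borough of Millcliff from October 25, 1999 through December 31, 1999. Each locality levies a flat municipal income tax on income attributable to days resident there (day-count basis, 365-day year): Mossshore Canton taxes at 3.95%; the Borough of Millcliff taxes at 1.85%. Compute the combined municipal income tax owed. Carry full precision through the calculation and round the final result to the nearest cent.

£1,067.63

Mossshore Canton, January 1 – October 24, 1999: 297 days → £30,000 × 3.95% × 297/365 = £964.2329
The Borough of Millcliff, October 25 – December 31, 1999: 68 days → £30,000 × 1.85% × 68/365 = £103.3973
Total = £1,067.6301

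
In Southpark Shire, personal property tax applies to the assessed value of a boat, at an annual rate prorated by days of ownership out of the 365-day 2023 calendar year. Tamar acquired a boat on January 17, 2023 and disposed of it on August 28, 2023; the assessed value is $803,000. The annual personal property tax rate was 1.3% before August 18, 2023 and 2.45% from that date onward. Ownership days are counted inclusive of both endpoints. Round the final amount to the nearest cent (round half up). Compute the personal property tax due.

$6,684.70

January 17 – August 17, 2023: 213 days at 1.3% → $803,000 × 1.3% × 213/365 = $6,091.8000
August 18 – August 28, 2023: 11 days at 2.45% → $803,000 × 2.45% × 11/365 = $592.9000
Total = $6,684.7000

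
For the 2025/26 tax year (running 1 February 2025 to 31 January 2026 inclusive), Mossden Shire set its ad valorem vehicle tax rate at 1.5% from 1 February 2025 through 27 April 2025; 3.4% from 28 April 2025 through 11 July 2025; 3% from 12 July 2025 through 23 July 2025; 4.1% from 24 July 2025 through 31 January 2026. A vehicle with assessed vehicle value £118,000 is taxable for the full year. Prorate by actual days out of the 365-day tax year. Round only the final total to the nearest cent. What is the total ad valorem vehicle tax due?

£3,902.73

1 February – 27 April 2025: 86 days at 1.5% → £118,000 × 1.5% × 86/365 = £417.0411
28 April – 11 July 2025: 75 days at 3.4% → £118,000 × 3.4% × 75/365 = £824.3836
12 July – 23 July 2025: 12 days at 3% → £118,000 × 3% × 12/365 = £116.3836
24 July 2025 – 31 January 2026: 192 days at 4.1% → £118,000 × 4.1% × 192/365 = £2,544.9205
Total = £3,902.7288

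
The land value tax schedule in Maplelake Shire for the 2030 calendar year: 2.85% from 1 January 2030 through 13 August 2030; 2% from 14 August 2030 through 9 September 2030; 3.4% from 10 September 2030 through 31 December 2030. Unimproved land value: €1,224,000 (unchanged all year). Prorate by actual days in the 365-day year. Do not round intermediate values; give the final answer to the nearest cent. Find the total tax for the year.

€36,198.54

1 January – 13 August 2030: 225 days at 2.85% → €1,224,000 × 2.85% × 225/365 = €21,503.8356
14 August – 9 September 2030: 27 days at 2% → €1,224,000 × 2% × 27/365 = €1,810.8493
10 September – 31 December 2030: 113 days at 3.4% → €1,224,000 × 3.4% × 113/365 = €12,883.8575
Total = €36,198.5425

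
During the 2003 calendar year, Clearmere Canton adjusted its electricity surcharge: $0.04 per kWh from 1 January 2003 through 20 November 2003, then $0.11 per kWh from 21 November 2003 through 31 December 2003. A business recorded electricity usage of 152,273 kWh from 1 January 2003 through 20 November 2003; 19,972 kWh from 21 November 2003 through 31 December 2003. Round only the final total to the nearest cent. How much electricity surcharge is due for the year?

1 January – 20 November 2003: 152,273 kWh at $0.04/kWh → $6,090.92
21 November – 31 December 2003: 19,972 kWh at $0.11/kWh → $2,196.92

$8,287.84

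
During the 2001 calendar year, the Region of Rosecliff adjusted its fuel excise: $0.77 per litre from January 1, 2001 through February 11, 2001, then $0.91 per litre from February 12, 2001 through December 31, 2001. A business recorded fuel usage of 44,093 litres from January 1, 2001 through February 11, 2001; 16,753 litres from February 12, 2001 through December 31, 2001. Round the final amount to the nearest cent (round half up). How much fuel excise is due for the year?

$49,196.84

January 1 – February 11, 2001: 44,093 litres at $0.77/litre → $33,951.61
February 12 – December 31, 2001: 16,753 litres at $0.91/litre → $15,245.23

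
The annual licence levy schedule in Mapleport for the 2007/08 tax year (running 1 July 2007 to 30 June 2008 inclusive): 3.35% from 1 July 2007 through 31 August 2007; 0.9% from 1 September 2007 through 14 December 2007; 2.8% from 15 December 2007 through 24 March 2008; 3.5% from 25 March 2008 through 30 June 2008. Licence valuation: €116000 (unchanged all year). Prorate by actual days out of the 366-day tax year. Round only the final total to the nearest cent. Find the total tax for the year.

€2941.20

1 July – 31 August 2007: 62 days at 3.35% → €116000 × 3.35% × 62/366 = €658.2842
1 September – 14 December 2007: 105 days at 0.9% → €116000 × 0.9% × 105/366 = €299.5082
15 December 2007 – 24 March 2008: 101 days at 2.8% → €116000 × 2.8% × 101/366 = €896.3060
25 March – 30 June 2008: 98 days at 3.5% → €116000 × 3.5% × 98/366 = €1087.1038
Total = €2941.2022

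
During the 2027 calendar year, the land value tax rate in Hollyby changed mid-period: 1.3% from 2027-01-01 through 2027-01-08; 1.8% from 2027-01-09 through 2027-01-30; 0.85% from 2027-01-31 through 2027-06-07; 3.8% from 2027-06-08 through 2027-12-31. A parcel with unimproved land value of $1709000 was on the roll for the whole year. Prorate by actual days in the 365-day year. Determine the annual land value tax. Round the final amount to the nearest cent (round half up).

$44265.44

2027-01-01 to 2027-01-08: 8 days at 1.3% → $1709000 × 1.3% × 8/365 = $486.9479
2027-01-09 to 2027-01-30: 22 days at 1.8% → $1709000 × 1.8% × 22/365 = $1854.1479
2027-01-31 to 2027-06-07: 128 days at 0.85% → $1709000 × 0.85% × 128/365 = $5094.2247
2027-06-08 to 2027-12-31: 207 days at 3.8% → $1709000 × 3.8% × 207/365 = $36830.1205
Total = $44265.4411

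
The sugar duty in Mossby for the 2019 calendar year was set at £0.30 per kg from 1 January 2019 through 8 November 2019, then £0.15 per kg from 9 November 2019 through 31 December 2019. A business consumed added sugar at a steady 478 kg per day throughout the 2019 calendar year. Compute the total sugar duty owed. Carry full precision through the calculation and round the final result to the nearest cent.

£48,540.90

1 January – 8 November 2019: 312 days × 478 kg/day = 149,136 kg at £0.30/kg → £44,740.80
9 November – 31 December 2019: 53 days × 478 kg/day = 25,334 kg at £0.15/kg → £3,800.10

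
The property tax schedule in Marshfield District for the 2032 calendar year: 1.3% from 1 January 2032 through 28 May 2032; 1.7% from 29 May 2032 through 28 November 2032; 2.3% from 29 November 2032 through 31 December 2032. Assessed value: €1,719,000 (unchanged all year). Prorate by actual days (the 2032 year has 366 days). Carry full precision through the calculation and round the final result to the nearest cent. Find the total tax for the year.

€27,353.70

1 January – 28 May 2032: 149 days at 1.3% → €1,719,000 × 1.3% × 149/366 = €9,097.5492
29 May – 28 November 2032: 184 days at 1.7% → €1,719,000 × 1.7% × 184/366 = €14,691.3443
29 November – 31 December 2032: 33 days at 2.3% → €1,719,000 × 2.3% × 33/366 = €3,564.8115
Total = €27,353.7049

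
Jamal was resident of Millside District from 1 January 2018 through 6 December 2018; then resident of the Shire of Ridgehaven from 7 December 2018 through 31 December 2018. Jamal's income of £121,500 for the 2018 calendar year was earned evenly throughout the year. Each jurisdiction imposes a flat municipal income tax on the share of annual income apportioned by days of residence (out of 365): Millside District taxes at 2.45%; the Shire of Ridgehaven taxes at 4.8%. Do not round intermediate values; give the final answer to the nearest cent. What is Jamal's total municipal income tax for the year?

£3,172.32

Millside District, 1 January – 6 December 2018: 340 days → £121,500 × 2.45% × 340/365 = £2,772.8630
The Shire of Ridgehaven, 7 December – 31 December 2018: 25 days → £121,500 × 4.8% × 25/365 = £399.4521
Total = £3,172.3151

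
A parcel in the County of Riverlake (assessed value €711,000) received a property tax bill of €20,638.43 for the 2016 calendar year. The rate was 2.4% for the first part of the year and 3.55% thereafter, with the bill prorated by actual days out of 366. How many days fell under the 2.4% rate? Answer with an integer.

206 days

Let d = days at the first rate; then 366 − d days at the second rate.
€711,000 × [2.4%·d + 3.55%·(366−d)] / 366 = €20,638.43
Solving gives d = 206, so the new rate took effect on 25 July 2016.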